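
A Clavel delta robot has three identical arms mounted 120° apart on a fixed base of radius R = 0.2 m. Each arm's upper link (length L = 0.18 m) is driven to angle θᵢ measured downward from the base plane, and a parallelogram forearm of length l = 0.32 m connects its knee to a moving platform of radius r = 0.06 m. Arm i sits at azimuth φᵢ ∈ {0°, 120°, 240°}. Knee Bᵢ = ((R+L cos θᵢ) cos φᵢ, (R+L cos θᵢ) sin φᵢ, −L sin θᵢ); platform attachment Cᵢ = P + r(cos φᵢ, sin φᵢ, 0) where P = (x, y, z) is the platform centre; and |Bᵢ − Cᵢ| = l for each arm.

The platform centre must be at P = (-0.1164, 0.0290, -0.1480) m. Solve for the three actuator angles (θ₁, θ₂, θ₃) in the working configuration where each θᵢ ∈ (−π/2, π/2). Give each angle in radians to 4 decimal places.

arm 1 (φ=0.0°): x'=-0.1164, y'=0.0290
  A cos θ + B sin θ = C:  0.2564·cos θ + -0.1480·sin θ = -0.0513
  √(A²+B²)=0.2960;  θ1 = -0.5235+1.7451 ≈ 1.2216
rotate P by −φ2: (0.0833, 0.0863, -0.1480)
  A cos θ + B sin θ = C:  0.0567·cos θ + -0.1480·sin θ = 0.1040
  θ2 = atan2(B,A) + arccos(C/0.1585) = -0.3499
rotate P by −φ3: (0.0331, -0.1153, -0.1480)
  e−x'=0.1069;  (l²−L²−(e−x')²−y'²−z²)/2L = 0.0649
  θ3 = atan2(B,A) + arccos(C/0.1826) = 0.2621

θ₁ = 1.2216, θ₂ = -0.3499, θ₃ = 0.2621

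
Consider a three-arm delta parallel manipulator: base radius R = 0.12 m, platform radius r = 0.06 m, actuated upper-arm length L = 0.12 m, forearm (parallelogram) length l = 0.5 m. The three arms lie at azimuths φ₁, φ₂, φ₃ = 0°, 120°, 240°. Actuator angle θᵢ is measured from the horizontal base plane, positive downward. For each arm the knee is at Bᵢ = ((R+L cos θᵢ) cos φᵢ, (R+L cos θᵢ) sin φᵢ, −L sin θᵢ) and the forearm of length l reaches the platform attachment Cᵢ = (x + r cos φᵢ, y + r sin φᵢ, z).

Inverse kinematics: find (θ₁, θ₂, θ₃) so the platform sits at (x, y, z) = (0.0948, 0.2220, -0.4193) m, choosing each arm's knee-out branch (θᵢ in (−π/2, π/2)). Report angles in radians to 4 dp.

arm 1 (φ=0.0°): x'=0.0948, y'=0.2220
  e−x'=-0.0348;  (l²−L²−(e−x')²−y'²−z²)/2L = 0.0387
  θ1 = atan2(B,A) + arccos(C/0.4207) = -0.1750
φ2=120.0° → target in arm frame (0.1449, -0.1931)
  e−x'=-0.0849;  (l²−L²−(e−x')²−y'²−z²)/2L = 0.0637
  √(A²+B²)=0.4278;  θ2 = -1.7705+1.4212 ≈ -0.3493
rotate P by −φ3: (-0.2397, -0.0289, -0.4193)
  e−x'=0.2997;  (l²−L²−(e−x')²−y'²−z²)/2L = -0.1285
  γ=atan2(-0.4193,0.2997)=-0.9503;  ψ=arccos(-0.2494)=1.8228;  θ3=γ+ψ≈0.8725

θ₁ = -0.1750, θ₂ = -0.3493, θ₃ = 0.8725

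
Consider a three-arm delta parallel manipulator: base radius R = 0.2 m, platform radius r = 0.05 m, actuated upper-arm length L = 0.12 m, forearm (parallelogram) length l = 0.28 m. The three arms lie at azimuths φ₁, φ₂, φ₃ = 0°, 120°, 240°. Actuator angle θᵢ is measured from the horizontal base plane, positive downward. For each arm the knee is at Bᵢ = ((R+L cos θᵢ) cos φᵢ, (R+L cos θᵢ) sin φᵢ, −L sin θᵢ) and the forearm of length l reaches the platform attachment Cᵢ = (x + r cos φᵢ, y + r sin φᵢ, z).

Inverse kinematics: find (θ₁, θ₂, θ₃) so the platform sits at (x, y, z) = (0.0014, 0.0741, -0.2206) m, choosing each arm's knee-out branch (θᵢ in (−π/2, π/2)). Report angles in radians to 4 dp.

θ₁ = 0.7857, θ₂ = 0.2613, θ₃ = 1.2218

φ1=0.0° → target in arm frame (0.0014, 0.0741)
  e−x'=0.1486;  (l²−L²−(e−x')²−y'²−z²)/2L = -0.0510
  γ=atan2(-0.2206,0.1486)=-0.9780;  ψ=arccos(-0.1917)=1.7637;  θ1=γ+ψ≈0.7857
rotate P by −φ2: (0.0635, -0.0383, -0.2206)
  A=0.0865, B=-0.2206, C=(l²−L²−A²−y'²−z²)/(2L)=0.0266
  γ=atan2(-0.2206,0.0865)=-1.1970;  ψ=arccos(0.1123)=1.4583;  θ2=γ+ψ≈0.2613
rotate P by −φ3: (-0.0649, -0.0358, -0.2206)
  A cos θ + B sin θ = C:  0.2149·cos θ + -0.2206·sin θ = -0.1338
  θ3 = atan2(B,A) + arccos(C/0.3080) = 1.2218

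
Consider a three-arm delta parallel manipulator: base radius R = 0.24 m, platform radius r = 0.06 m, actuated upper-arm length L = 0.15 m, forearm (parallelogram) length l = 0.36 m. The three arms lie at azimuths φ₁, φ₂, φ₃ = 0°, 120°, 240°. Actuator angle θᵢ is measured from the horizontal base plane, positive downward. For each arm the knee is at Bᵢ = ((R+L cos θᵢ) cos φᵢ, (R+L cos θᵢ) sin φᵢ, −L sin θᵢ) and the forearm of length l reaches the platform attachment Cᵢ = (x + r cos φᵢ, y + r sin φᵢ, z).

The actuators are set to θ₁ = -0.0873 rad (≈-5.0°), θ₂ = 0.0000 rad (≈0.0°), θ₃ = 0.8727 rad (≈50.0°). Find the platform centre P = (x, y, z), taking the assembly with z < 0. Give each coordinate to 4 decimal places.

O1 = (0.3294·cos0.0°, 0.3294·sin0.0°, 0.0131) = (0.3294, 0.0000, 0.0131)
arm 2 at φ=120.0°: ρ2 = 0.3300;  O2 = (-0.1650, 0.2858, 0.0000)
arm 3 at φ=240.0°: ρ3 = 0.2764;  O3 = (-0.1382, -0.2394, -0.1149)
eliminate P² terms by subtracting sphere 1 from 2 and 3
[-0.9889 0.5716 -0.0262]·P = 0.0002;  [-0.9353 -0.4788 -0.2560]·P = -0.0191
det = 1.0080;  x = 0.0107+-0.1576z,  y = 0.0189+-0.2268z
sphere 1 gives Az²+Bz+C=0 with A=1.0763, B=0.0657, C=-0.0275;  B²−4AC=0.1227;  roots -0.1933, 0.1322;  negative root z = -0.1933
x = 0.0412, y = 0.0628

(0.0412, 0.0628, -0.1933)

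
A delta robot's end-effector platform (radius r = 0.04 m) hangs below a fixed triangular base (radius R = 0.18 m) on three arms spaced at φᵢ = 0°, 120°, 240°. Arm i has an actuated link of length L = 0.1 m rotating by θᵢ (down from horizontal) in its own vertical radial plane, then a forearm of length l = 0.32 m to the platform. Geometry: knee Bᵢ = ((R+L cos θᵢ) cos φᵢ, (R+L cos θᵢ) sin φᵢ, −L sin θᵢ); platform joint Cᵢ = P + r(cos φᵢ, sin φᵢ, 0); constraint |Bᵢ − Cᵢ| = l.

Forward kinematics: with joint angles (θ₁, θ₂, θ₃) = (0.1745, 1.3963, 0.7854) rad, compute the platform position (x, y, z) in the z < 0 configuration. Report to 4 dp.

O1 = (0.2385·cos0.0°, 0.2385·sin0.0°, -0.0174) = (0.2385, 0.0000, -0.0174)
φ2=120.0°: virtual centre (-0.0787, 0.1363, -0.0985), radius l
O3 = (0.2107·cos240.0°, 0.2107·sin240.0°, -0.0707) = (-0.1054, -0.1825, -0.0707)
|O₂|²−|O₁|² = -0.0227;  |O₃|²−|O₁|² = -0.0078
[-0.6343 0.2726 -0.1622]·P = -0.0227;  [-0.6877 -0.3650 -0.1067]·P = -0.0078
Cramer: x(z) = 0.0248-0.2108z;  y(z) = -0.0255+0.1048z
quadratic in z: (1.0554)z²+(0.1194)z+(-0.0558)=0, √Δ=0.4999 → z ∈ {-0.2934, 0.1802}; z = -0.2934 (taking z<0)
x = 0.0867, y = -0.0562

(0.0867, -0.0562, -0.2934)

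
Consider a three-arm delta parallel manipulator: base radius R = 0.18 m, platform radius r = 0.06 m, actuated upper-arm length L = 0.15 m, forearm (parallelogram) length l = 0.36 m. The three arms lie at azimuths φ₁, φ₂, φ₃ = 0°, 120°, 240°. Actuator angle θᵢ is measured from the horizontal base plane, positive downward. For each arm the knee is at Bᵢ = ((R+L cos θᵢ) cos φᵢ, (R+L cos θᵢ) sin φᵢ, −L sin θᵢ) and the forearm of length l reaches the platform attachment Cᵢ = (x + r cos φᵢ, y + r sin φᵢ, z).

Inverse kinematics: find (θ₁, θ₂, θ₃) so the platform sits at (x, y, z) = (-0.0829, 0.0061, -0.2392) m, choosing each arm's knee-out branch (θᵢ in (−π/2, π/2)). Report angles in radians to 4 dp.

θ₁ = 0.6111, θ₂ = -0.2616, θ₃ = -0.1749

rotate P by −φ1: (-0.0829, 0.0061, -0.2392)
  A cos θ + B sin θ = C:  0.2029·cos θ + -0.2392·sin θ = 0.0289
  √(A²+B²)=0.3137;  θ1 = -0.8673+1.4784 ≈ 0.6111
arm 2 (φ=120.0°): x'=0.0467, y'=0.0687
  A=0.0733, B=-0.2392, C=(l²−L²−A²−y'²−z²)/(2L)=0.1326
  γ=atan2(-0.2392,0.0733)=-1.2736;  ψ=arccos(0.5302)=1.0120;  θ2=γ+ψ≈-0.2616
φ3=240.0° → target in arm frame (0.0362, -0.0748)
  A=0.0838, B=-0.2392, C=(l²−L²−A²−y'²−z²)/(2L)=0.1242
  θ3 = atan2(B,A) + arccos(C/0.2535) = -0.1749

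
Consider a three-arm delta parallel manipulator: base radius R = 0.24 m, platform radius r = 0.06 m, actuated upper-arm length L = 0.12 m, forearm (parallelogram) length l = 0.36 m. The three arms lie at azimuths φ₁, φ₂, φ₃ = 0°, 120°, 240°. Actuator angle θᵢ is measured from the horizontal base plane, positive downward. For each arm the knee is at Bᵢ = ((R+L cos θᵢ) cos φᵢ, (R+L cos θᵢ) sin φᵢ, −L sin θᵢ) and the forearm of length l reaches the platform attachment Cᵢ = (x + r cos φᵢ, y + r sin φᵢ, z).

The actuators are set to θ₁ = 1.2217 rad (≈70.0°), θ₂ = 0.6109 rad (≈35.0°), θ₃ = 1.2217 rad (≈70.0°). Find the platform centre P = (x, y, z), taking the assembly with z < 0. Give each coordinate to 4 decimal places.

(-0.0336, 0.0582, -0.3605)

S1 = (0.2210·cos0.0°, 0.2210·sin0.0°, -0.1128) = (0.2210, 0.0000, -0.1128)
φ2=120.0°: virtual centre (-0.1391, 0.2410, -0.0688), radius l
S3 = (0.2210·cos240.0°, 0.2210·sin240.0°, -0.1128) = (-0.1105, -0.1914, -0.1128)
|S₂|²−|S₁|² = 0.0206;  |S₃|²−|S₁|² = 0.0000
linear system: -0.7204x+0.4820y = 0.0206−0.0879z; -0.6631x+-0.3829y = 0.0000−0.0000z
Cramer: x(z) = -0.0133+0.0565z;  y(z) = 0.0230-0.0978z
sphere 1 gives Az²+Bz+C=0 with A=1.0128, B=0.1946, C=-0.0615;  B²−4AC=0.2868;  roots -0.3605, 0.1684;  negative root z = -0.3605
x = -0.0336, y = 0.0582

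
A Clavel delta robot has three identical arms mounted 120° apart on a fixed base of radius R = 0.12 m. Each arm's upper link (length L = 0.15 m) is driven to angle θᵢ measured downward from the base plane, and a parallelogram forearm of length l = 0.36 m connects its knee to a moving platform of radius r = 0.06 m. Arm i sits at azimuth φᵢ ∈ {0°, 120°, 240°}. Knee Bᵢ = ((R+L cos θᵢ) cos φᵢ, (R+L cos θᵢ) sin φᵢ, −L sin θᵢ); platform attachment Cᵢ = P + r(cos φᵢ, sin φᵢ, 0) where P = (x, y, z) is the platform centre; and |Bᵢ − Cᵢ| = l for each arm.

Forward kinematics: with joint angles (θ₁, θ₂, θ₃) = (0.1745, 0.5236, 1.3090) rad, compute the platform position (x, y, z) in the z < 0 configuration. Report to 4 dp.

S1 = (0.2077·cos0.0°, 0.2077·sin0.0°, -0.0260) = (0.2077, 0.0000, -0.0260)
arm 2 at φ=120.0°: ρ2 = 0.1899;  S2 = (-0.0950, 0.1645, -0.0750)
S3 = (0.0988·cos240.0°, 0.0988·sin240.0°, -0.1449) = (-0.0494, -0.0856, -0.1449)
subtract pairs → two planes through P
linear system: -0.6053x+0.3289y = -0.0021−-0.0979z; -0.5143x+-0.1712y = -0.0131−-0.2377z
det = 0.2728;  x = 0.0171+-0.3481z,  y = 0.0250+-0.3429z
quadratic in z: (1.2387)z²+(0.1677)z+(-0.0920)=0, √Δ=0.6955 → z ∈ {-0.3484, 0.2131}; z = -0.3484 (taking z<0)
x = 0.1384, y = 0.1444

(0.1384, 0.1444, -0.3484)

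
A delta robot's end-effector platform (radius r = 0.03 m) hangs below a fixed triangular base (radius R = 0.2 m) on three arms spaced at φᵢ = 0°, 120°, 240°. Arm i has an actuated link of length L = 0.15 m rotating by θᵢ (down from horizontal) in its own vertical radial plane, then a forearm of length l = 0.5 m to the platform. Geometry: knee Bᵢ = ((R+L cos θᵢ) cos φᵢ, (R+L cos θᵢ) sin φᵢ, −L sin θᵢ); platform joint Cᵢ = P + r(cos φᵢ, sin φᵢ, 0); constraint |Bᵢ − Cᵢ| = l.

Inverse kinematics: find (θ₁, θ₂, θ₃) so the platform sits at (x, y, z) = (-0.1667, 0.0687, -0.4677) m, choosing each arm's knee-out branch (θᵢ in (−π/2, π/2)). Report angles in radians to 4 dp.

arm 1 (φ=0.0°): x'=-0.1667, y'=0.0687
  A cos θ + B sin θ = C:  0.3367·cos θ + -0.4677·sin θ = -0.3644
  √(A²+B²)=0.5763;  θ1 = -0.9468+2.2554 ≈ 1.3086
rotate P by −φ2: (0.1428, 0.1100, -0.4677)
  e−x'=0.0272;  (l²−L²−(e−x')²−y'²−z²)/2L = -0.0136
  γ=atan2(-0.4677,0.0272)=-1.5128;  ψ=arccos(-0.0291)=1.5999;  θ2=γ+ψ≈0.0871
rotate P by −φ3: (0.0239, -0.1787, -0.4677)
  e−x'=0.1461;  (l²−L²−(e−x')²−y'²−z²)/2L = -0.1485
  √(A²+B²)=0.4900;  θ3 = -1.2679+1.8786 ≈ 0.6107

θ₁ = 1.3086, θ₂ = 0.0871, θ₃ = 0.6107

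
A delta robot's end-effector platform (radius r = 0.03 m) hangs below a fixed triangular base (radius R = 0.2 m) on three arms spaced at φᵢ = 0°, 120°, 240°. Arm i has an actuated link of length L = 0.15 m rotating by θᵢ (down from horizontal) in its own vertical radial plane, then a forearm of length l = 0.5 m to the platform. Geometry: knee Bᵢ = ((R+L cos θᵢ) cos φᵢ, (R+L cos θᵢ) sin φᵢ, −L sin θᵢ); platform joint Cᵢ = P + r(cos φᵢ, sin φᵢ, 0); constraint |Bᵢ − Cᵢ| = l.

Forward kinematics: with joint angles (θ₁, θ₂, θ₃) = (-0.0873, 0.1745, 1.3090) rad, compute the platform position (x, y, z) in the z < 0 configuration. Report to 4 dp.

centre 1 = (0.3194·cos0.0°, 0.3194·sin0.0°, 0.0131) = (0.3194, 0.0000, 0.0131)
centre 2 = (0.3177·cos120.0°, 0.3177·sin120.0°, -0.0260) = (-0.1589, 0.2752, -0.0260)
φ3=240.0°: virtual centre (-0.1044, -0.1808, -0.1449), radius l
eliminate P² terms by subtracting sphere 1 from 2 and 3
plane₁₂: -0.9566x+0.5503y+-0.0782z = -0.0006
det = 0.8125;  x = 0.0257+-0.2488z,  y = 0.0437+-0.2903z
sphere 1 gives Az²+Bz+C=0 with A=1.1462, B=0.0946, C=-0.1617;  B²−4AC=0.7502;  roots -0.4191, 0.3365;  negative root z = -0.4191
x = 0.1300, y = 0.1654

(0.1300, 0.1654, -0.4191)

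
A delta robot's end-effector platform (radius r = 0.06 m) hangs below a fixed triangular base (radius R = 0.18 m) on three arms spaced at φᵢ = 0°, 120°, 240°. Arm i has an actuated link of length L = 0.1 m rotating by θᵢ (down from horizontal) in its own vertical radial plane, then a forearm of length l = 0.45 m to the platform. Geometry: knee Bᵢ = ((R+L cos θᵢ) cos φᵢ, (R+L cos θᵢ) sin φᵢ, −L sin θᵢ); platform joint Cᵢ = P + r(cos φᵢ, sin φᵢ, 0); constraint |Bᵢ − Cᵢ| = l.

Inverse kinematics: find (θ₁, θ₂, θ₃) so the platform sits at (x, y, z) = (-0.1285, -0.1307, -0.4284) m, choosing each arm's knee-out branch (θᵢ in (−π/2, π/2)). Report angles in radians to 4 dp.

θ₁ = 1.3085, θ₂ = 0.9594, θ₃ = -0.1745

arm 1 (φ=0.0°): x'=-0.1285, y'=-0.1307
  e−x'=0.2485;  (l²−L²−(e−x')²−y'²−z²)/2L = -0.3493
  θ1 = atan2(B,A) + arccos(C/0.4953) = 1.3085
φ2=120.0° → target in arm frame (-0.0489, 0.1766)
  A cos θ + B sin θ = C:  0.1689·cos θ + -0.4284·sin θ = -0.2538
  γ=atan2(-0.4284,0.1689)=-1.1952;  ψ=arccos(-0.5512)=2.1546;  θ2=γ+ψ≈0.9594
rotate P by −φ3: (0.1774, -0.0459, -0.4284)
  A cos θ + B sin θ = C:  -0.0574·cos θ + -0.4284·sin θ = 0.0178
  γ=atan2(-0.4284,-0.0574)=-1.7041;  ψ=arccos(0.0412)=1.5296;  θ3=γ+ψ≈-0.1745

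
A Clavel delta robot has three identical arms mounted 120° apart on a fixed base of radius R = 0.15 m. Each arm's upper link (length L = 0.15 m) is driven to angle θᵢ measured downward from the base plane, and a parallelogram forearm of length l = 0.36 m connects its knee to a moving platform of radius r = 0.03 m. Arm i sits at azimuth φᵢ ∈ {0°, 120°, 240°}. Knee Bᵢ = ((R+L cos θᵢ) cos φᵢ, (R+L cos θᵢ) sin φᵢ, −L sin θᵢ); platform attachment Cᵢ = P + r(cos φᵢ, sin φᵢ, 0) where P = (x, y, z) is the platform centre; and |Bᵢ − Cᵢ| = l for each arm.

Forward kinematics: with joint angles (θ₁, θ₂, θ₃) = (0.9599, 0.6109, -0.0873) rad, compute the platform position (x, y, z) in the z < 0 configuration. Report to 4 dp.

(-0.0948, -0.0729, -0.3067)

O1 = (0.2060·cos0.0°, 0.2060·sin0.0°, -0.1229) = (0.2060, 0.0000, -0.1229)
O2 = (0.2429·cos120.0°, 0.2429·sin120.0°, -0.0860) = (-0.1214, 0.2103, -0.0860)
arm 3 at φ=240.0°: (R−r)+L cos θ3 = 0.2694;  O3 = (-0.1347, -0.2333, 0.0131)
subtract pairs → two planes through P
plane₁₂: -0.6550x+0.4207y+0.0737z = 0.0088
det = 0.5923;  x = -0.0178+0.2511z,  y = -0.0067+0.2159z
into |P−O₁|² = l²: 1.1097z² + 0.1305z + -0.0644 = 0;  Δ = 0.3027;  z = -0.3067 or 0.1891 → z<0 root = -0.3067
x = -0.0948, y = -0.0729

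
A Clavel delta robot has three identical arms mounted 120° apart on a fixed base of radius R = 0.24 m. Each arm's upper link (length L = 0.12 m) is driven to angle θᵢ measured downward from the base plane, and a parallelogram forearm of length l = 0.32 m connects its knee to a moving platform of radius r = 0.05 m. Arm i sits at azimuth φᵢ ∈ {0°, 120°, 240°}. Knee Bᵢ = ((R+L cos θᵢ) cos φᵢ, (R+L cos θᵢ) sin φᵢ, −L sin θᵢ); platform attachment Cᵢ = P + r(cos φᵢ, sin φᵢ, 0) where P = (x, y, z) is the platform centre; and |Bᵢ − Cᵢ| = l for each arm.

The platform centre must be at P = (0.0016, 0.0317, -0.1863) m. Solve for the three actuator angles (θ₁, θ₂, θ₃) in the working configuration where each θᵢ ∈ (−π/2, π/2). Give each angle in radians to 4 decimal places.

φ1=0.0° → target in arm frame (0.0016, 0.0317)
  A cos θ + B sin θ = C:  0.1884·cos θ + -0.1863·sin θ = 0.0700
  γ=atan2(-0.1863,0.1884)=-0.7798;  ψ=arccos(0.2641)=1.3035;  θ1=γ+ψ≈0.5238
arm 2 (φ=120.0°): x'=0.0267, y'=-0.0172
  e−x'=0.1633;  (l²−L²−(e−x')²−y'²−z²)/2L = 0.1096
  θ2 = atan2(B,A) + arccos(C/0.2478) = 0.2615
φ3=240.0° → target in arm frame (-0.0283, -0.0145)
  A cos θ + B sin θ = C:  0.2183·cos θ + -0.1863·sin θ = 0.0227
  √(A²+B²)=0.2870;  θ3 = -0.7066+1.4916 ≈ 0.7850

θ₁ = 0.5238, θ₂ = 0.2615, θ₃ = 0.7850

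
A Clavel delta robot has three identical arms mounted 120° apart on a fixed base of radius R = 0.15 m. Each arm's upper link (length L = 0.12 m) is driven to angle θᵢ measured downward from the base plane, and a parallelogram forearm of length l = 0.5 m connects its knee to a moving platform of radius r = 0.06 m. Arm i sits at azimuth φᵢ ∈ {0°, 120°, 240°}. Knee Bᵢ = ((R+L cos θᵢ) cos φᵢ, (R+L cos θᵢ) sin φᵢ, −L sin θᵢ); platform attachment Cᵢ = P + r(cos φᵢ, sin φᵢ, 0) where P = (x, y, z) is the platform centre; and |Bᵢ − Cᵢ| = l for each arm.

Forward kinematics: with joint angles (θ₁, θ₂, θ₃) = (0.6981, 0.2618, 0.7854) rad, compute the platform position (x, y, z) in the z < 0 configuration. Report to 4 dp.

arm 1 at φ=0.0°: ρ1 = 0.1819;  S1 = (0.1819, 0.0000, -0.0771)
S2 = (0.2059·cos120.0°, 0.2059·sin120.0°, -0.0311) = (-0.1030, 0.1783, -0.0311)
arm 3 at φ=240.0°: ρ3 = 0.1749;  S3 = (-0.0874, -0.1514, -0.0849)
|S₂|²−|S₁|² = 0.0043;  |S₃|²−|S₁|² = -0.0013
[-0.5698 0.3566 0.0921]·P = 0.0043;  [-0.5387 -0.3029 -0.0154]·P = -0.0013
Cramer: x(z) = -0.0023+0.0614z;  y(z) = 0.0084-0.1602z
sphere 1 gives Az²+Bz+C=0 with A=1.0295, B=0.1289, C=-0.2100;  B²−4AC=0.8815;  roots -0.5186, 0.3934;  negative root z = -0.5186
x = -0.0342, y = 0.0915

(-0.0342, 0.0915, -0.5186)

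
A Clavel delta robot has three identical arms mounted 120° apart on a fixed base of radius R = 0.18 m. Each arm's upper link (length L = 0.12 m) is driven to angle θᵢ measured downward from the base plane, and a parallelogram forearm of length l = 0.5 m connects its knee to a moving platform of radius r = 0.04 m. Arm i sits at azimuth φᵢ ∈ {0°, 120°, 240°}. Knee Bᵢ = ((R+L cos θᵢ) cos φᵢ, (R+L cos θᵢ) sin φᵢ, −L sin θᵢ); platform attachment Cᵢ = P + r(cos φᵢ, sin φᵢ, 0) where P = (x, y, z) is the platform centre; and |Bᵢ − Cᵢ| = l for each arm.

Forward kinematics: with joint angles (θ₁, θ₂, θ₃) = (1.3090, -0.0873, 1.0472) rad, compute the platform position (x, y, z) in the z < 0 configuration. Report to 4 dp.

φ1=0.0°: virtual centre (0.1711, 0.0000, -0.1159), radius l
arm 2 at φ=120.0°: ρ2 = 0.2595;  S2 = (-0.1298, 0.2248, 0.0105)
φ3=240.0°: virtual centre (-0.1000, -0.1732, -0.1039), radius l
eliminate P² terms by subtracting sphere 1 from 2 and 3
[-0.6017 0.4495 0.2527]·P = 0.0248;  [-0.5421 -0.3464 0.0240]·P = 0.0081
det = 0.4521;  x = -0.0270+0.2175z,  y = 0.0189+-0.2711z
into |P−S₁|² = l²: 1.1208z² + 0.1354z + -0.1970 = 0;  Δ = 0.9014;  z = -0.4839 or 0.3631 → z<0 root = -0.4839
x = -0.1323, y = 0.1501

(-0.1323, 0.1501, -0.4839)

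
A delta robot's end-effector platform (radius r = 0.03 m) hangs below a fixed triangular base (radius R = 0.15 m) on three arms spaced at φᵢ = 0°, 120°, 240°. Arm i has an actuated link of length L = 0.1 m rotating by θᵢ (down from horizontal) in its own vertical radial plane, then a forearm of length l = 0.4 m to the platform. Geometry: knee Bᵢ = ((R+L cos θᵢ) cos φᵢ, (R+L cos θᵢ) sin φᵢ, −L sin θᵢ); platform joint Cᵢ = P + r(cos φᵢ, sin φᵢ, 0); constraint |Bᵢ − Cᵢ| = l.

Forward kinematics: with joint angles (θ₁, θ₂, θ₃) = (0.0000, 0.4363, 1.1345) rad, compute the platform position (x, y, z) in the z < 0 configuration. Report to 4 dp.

(0.0972, 0.0810, -0.3720)

arm 1 at φ=0.0°: (R−r)+L cos θ1 = 0.2200;  S1 = (0.2200, 0.0000, 0.0000)
φ2=120.0°: virtual centre (-0.1053, 0.1824, -0.0423), radius l
arm 3 at φ=240.0°: (R−r)+L cos θ3 = 0.1623;  S3 = (-0.0811, -0.1405, -0.0906)
|S₂|²−|S₁|² = -0.0022;  |S₃|²−|S₁|² = -0.0139
[-0.6506 0.3648 -0.0845]·P = -0.0022;  [-0.6023 -0.2810 -0.1813]·P = -0.0139
Cramer: x(z) = 0.0141-0.2233z;  y(z) = 0.0190-0.1665z
quadratic in z: (1.0776)z²+(0.0856)z+(-0.1173)=0, √Δ=0.7161 → z ∈ {-0.3720, 0.2925}; z = -0.3720 (taking z<0)
x = 0.0972, y = 0.0810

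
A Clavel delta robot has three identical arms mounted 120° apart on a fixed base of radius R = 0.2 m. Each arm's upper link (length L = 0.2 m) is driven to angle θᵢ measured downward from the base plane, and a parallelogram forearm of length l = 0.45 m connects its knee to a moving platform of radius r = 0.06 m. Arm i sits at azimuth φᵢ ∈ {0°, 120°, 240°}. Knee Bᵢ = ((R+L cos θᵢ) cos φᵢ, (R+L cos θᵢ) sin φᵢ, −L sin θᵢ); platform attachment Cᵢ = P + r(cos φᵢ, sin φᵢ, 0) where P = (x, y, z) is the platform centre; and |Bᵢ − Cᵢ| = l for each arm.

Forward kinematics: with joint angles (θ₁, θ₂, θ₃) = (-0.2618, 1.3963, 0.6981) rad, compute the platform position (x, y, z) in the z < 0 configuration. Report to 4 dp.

(0.2188, -0.1341, -0.3623)

arm 1 at φ=0.0°: ρ1 = 0.3332;  S1 = (0.3332, 0.0000, 0.0518)
φ2=120.0°: virtual centre (-0.0874, 0.1513, -0.1970), radius l
S3 = (0.2932·cos240.0°, 0.2932·sin240.0°, -0.1286) = (-0.1466, -0.2539, -0.1286)
eliminate P² terms by subtracting sphere 1 from 2 and 3
[-0.8411 0.3026 -0.4975]·P = -0.0444;  [-0.9596 -0.5079 -0.3606]·P = -0.0112
det = 0.7176;  x = 0.0361+-0.5042z,  y = -0.0462+0.2425z
into |P−S₁|² = l²: 1.3130z² + 0.1736z + -0.1094 = 0;  Δ = 0.6049;  z = -0.3623 or 0.2301 → z<0 root = -0.3623
x = 0.2188, y = -0.1341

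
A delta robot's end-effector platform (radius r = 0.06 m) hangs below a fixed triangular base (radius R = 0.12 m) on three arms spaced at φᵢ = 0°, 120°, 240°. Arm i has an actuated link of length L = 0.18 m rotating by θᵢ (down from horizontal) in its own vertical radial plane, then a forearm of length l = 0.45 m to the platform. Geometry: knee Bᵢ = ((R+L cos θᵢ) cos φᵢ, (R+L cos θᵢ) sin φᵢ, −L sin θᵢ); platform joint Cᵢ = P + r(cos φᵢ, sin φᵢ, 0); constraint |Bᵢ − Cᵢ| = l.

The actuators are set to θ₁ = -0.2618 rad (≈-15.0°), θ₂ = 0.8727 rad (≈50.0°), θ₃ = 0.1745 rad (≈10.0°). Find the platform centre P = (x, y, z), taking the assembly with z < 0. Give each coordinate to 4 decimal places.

(0.1620, -0.1364, -0.3762)

φ1=0.0°: virtual centre (0.2339, 0.0000, 0.0466), radius l
O2 = (0.1757·cos120.0°, 0.1757·sin120.0°, -0.1379) = (-0.0878, 0.1522, -0.1379)
arm 3 at φ=240.0°: (R−r)+L cos θ3 = 0.2373;  O3 = (-0.1186, -0.2055, -0.0313)
subtract pairs → two planes through P
[-0.6434 0.3043 -0.3690]·P = -0.0070;  [-0.7050 -0.4110 -0.1557]·P = 0.0004
det = 0.4790;  x = 0.0057+-0.4155z,  y = -0.0108+0.3339z
quadratic in z: (1.2841)z²+(0.0892)z+(-0.1482)=0, √Δ=0.8769 → z ∈ {-0.3762, 0.3067}; z = -0.3762 (taking z<0)
x = 0.1620, y = -0.1364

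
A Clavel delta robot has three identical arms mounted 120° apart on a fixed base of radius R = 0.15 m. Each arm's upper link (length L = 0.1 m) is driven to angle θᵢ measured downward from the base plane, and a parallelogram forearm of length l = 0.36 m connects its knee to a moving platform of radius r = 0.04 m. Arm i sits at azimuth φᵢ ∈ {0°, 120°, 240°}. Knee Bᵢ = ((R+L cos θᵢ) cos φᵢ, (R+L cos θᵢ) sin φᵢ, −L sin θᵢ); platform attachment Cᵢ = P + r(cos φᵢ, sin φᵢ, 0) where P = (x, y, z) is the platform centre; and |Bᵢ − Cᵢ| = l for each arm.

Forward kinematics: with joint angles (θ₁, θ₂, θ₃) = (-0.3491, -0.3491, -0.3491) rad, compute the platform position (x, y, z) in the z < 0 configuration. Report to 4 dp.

arm 1 at φ=0.0°: (R−r)+L cos θ1 = 0.2040;  centre 1 = (0.2040, 0.0000, 0.0342)
arm 2 at φ=120.0°: (R−r)+L cos θ2 = 0.2040;  centre 2 = (-0.1020, 0.1766, 0.0342)
arm 3 at φ=240.0°: (R−r)+L cos θ3 = 0.2040;  centre 3 = (-0.1020, -0.1766, 0.0342)
subtract pairs → two planes through P
linear system: -0.6119x+0.3533y = 0.0000−0.0000z; -0.6119x+-0.3533y = 0.0000−0.0000z
Cramer: x(z) = 0.0000+0.0000z;  y(z) = 0.0000+0.0000z
into |P−centre ₁|² = l²: 1.0000z² + -0.0684z + -0.0868 = 0;  Δ = 0.3520;  z = -0.2624 or 0.3308 → z<0 root = -0.2624
x = 0.0000, y = 0.0000

(0.0000, 0.0000, -0.2624)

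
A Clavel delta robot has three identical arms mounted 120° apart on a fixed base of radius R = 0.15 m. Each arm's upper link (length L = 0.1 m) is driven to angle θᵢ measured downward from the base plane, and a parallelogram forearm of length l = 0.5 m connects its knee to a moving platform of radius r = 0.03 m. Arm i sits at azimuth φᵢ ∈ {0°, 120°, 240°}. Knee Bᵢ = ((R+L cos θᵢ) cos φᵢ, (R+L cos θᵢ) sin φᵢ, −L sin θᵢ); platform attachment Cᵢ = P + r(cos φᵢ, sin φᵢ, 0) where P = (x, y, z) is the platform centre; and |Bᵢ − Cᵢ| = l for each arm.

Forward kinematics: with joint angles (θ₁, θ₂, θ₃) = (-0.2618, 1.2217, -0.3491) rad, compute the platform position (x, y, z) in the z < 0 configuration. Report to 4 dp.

(0.1050, -0.2005, -0.4184)

arm 1 at φ=0.0°: e+L cos θ1 = 0.2166;  O1 = (0.2166, 0.0000, 0.0259)
O2 = (0.1542·cos120.0°, 0.1542·sin120.0°, -0.0940) = (-0.0771, 0.1335, -0.0940)
arm 3 at φ=240.0°: e+L cos θ3 = 0.2140;  O3 = (-0.1070, -0.1853, 0.0342)
|O₂|²−|O₁|² = -0.0150;  |O₃|²−|O₁|² = -0.0006
[-0.5874 0.2671 -0.2397]·P = -0.0150;  [-0.6472 -0.3706 0.0166]·P = -0.0006
det = 0.3905;  x = 0.0146+-0.2161z,  y = -0.0239+0.4222z
quadratic in z: (1.2250)z²+(0.0154)z+(-0.2080)=0, √Δ=1.0096 → z ∈ {-0.4184, 0.4058}; z = -0.4184 (taking z<0)
x = 0.1050, y = -0.2005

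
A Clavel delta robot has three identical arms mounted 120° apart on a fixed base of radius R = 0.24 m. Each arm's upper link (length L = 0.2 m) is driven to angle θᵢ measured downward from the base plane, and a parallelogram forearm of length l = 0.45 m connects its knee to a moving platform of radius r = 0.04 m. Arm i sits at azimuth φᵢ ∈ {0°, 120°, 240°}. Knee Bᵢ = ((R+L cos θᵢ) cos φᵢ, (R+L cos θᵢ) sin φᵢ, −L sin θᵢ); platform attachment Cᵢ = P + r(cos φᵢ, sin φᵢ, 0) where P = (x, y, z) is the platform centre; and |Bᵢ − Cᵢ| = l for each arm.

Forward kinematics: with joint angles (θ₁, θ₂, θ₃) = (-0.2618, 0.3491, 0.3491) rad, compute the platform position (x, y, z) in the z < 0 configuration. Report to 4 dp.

(0.0510, 0.0000, -0.2405)

arm 1 at φ=0.0°: (R−r)+L cos θ1 = 0.3932;  O1 = (0.3932, 0.0000, 0.0518)
arm 2 at φ=120.0°: (R−r)+L cos θ2 = 0.3879;  O2 = (-0.1940, 0.3360, -0.0684)
arm 3 at φ=240.0°: (R−r)+L cos θ3 = 0.3879;  O3 = (-0.1940, -0.3360, -0.0684)
subtract pairs → two planes through P
plane₁₂: -1.1743x+0.6719y+-0.2403z = -0.0021
det = 1.5781;  x = 0.0018+-0.2047z,  y = 0.0000+0.0000z
sphere 1 gives Az²+Bz+C=0 with A=1.0419, B=0.0567, C=-0.0466;  B²−4AC=0.1975;  roots -0.2405, 0.1861;  negative root z = -0.2405
x = 0.0510, y = 0.0000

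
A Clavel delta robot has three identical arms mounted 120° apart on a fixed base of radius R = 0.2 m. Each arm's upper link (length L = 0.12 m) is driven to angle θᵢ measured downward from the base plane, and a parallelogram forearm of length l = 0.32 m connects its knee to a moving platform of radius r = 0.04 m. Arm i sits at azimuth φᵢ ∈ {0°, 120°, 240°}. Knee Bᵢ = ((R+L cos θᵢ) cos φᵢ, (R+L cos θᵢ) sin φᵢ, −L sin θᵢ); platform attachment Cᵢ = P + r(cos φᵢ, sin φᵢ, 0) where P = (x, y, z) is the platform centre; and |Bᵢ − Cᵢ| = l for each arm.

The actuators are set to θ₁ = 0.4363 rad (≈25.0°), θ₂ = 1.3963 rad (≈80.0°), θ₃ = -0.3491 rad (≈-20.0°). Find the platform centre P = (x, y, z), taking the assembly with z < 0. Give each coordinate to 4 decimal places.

arm 1 at φ=0.0°: ρ1 = 0.2688;  S1 = (0.2688, 0.0000, -0.0507)
S2 = (0.1808·cos120.0°, 0.1808·sin120.0°, -0.1182) = (-0.0904, 0.1566, -0.1182)
φ3=240.0°: virtual centre (-0.1364, -0.2362, 0.0410), radius l
eliminate P² terms by subtracting sphere 1 from 2 and 3
linear system: -0.7184x+0.3132y = -0.0281−-0.1349z; -0.8103x+-0.4724y = 0.0013−0.1835z
Cramer: x(z) = 0.0217-0.0106z;  y(z) = -0.0400+0.4066z
into |P−S₁|² = l²: 1.1654z² + 0.0741z + -0.0372 = 0;  Δ = 0.1789;  z = -0.2133 or 0.1497 → z<0 root = -0.2133
x = 0.0240, y = -0.1267

(0.0240, -0.1267, -0.2133)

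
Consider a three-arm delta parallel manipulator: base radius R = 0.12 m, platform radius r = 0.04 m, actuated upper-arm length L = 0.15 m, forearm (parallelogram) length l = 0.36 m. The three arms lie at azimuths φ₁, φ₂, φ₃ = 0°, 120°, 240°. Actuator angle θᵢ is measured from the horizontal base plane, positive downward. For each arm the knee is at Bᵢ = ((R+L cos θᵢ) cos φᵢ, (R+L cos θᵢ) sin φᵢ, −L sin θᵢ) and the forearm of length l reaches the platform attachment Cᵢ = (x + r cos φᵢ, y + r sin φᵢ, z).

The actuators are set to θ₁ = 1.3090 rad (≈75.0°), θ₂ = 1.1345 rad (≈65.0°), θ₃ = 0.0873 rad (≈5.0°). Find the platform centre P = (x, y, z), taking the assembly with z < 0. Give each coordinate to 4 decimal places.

φ1=0.0°: virtual centre (0.1188, 0.0000, -0.1449), radius l
centre 2 = (0.1434·cos120.0°, 0.1434·sin120.0°, -0.1359) = (-0.0717, 0.1242, -0.1359)
arm 3 at φ=240.0°: (R−r)+L cos θ3 = 0.2294;  centre 3 = (-0.1147, -0.1987, -0.0131)
eliminate P² terms by subtracting sphere 1 from 2 and 3
plane₁₂: -0.3810x+0.2484y+0.0179z = 0.0039
Cramer: x(z) = -0.0223+0.2714z;  y(z) = -0.0184+0.3444z
into |P−centre ₁|² = l²: 1.1923z² + 0.2005z + -0.0884 = 0;  Δ = 0.4616;  z = -0.3690 or 0.2008 → z<0 root = -0.3690
x = -0.1224, y = -0.1454

(-0.1224, -0.1454, -0.3690)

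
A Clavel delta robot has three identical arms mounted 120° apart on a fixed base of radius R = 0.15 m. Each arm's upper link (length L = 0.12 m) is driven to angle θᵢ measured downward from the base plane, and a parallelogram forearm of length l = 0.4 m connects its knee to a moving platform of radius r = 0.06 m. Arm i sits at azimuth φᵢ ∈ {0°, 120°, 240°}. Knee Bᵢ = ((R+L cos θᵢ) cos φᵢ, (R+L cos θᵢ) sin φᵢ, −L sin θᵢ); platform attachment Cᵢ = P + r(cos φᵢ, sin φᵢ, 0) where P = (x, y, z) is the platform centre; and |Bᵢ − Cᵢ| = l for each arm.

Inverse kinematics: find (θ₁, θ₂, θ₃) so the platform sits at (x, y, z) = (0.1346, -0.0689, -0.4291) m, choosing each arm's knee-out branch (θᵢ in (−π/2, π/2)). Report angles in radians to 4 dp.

φ1=0.0° → target in arm frame (0.1346, -0.0689)
  A=-0.0446, B=-0.4291, C=(l²−L²−A²−y'²−z²)/(2L)=-0.1886
  θ1 = atan2(B,A) + arccos(C/0.4314) = 0.3489
arm 2 (φ=120.0°): x'=-0.1270, y'=-0.0821
  A cos θ + B sin θ = C:  0.2170·cos θ + -0.4291·sin θ = -0.3848
  √(A²+B²)=0.4808;  θ2 = -1.1026+2.4985 ≈ 1.3958
φ3=240.0° → target in arm frame (-0.0076, 0.1510)
  e−x'=0.0976;  (l²−L²−(e−x')²−y'²−z²)/2L = -0.2953
  γ=atan2(-0.4291,0.0976)=-1.3471;  ψ=arccos(-0.6710)=2.3063;  θ3=γ+ψ≈0.9592

θ₁ = 0.3489, θ₂ = 1.3958, θ₃ = 0.9592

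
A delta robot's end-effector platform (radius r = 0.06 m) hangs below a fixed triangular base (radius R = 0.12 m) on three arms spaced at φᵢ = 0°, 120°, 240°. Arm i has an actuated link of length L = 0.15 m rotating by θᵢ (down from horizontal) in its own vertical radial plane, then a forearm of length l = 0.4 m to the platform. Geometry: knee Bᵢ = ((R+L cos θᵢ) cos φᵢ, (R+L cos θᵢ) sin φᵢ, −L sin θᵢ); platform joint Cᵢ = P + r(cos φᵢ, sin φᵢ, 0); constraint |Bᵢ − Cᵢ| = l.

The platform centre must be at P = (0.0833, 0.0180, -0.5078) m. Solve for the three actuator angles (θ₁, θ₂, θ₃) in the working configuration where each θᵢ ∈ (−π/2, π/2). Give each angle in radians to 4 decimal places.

φ1=0.0° → target in arm frame (0.0833, 0.0180)
  e−x'=-0.0233;  (l²−L²−(e−x')²−y'²−z²)/2L = -0.4041
  θ1 = atan2(B,A) + arccos(C/0.5083) = 0.8730
rotate P by −φ2: (-0.0261, -0.0811, -0.5078)
  e−x'=0.0861;  (l²−L²−(e−x')²−y'²−z²)/2L = -0.4478
  γ=atan2(-0.5078,0.0861)=-1.4029;  ψ=arccos(-0.8695)=2.6250;  θ2=γ+ψ≈1.2221
φ3=240.0° → target in arm frame (-0.0572, 0.0631)
  A cos θ + B sin θ = C:  0.1172·cos θ + -0.5078·sin θ = -0.4603
  γ=atan2(-0.5078,0.1172)=-1.3439;  ψ=arccos(-0.8832)=2.6535;  θ3=γ+ψ≈1.3096

θ₁ = 0.8730, θ₂ = 1.2221, θ₃ = 1.3096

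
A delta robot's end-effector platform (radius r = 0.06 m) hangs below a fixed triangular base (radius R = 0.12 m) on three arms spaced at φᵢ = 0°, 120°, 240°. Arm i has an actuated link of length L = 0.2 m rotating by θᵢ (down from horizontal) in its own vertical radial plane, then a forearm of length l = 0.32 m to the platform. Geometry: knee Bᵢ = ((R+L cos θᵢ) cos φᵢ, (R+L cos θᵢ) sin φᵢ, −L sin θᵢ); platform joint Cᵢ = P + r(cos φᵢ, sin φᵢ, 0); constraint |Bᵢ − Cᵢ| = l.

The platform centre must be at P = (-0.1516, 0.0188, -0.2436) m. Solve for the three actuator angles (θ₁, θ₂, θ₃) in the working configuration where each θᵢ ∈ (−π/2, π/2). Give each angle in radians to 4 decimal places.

θ₁ = 1.0472, θ₂ = -0.0001, θ₃ = 0.1746

φ1=0.0° → target in arm frame (-0.1516, 0.0188)
  A cos θ + B sin θ = C:  0.2116·cos θ + -0.2436·sin θ = -0.1052
  γ=atan2(-0.2436,0.2116)=-0.8556;  ψ=arccos(-0.3259)=1.9028;  θ1=γ+ψ≈1.0472
φ2=120.0° → target in arm frame (0.0921, 0.1219)
  A=-0.0321, B=-0.2436, C=(l²−L²−A²−y'²−z²)/(2L)=-0.0321
  γ=atan2(-0.2436,-0.0321)=-1.7017;  ψ=arccos(-0.1305)=1.7017;  θ2=γ+ψ≈-0.0001
arm 3 (φ=240.0°): x'=0.0595, y'=-0.1407
  A cos θ + B sin θ = C:  0.0005·cos θ + -0.2436·sin θ = -0.0418
  √(A²+B²)=0.2436;  θ3 = -1.5688+1.7434 ≈ 0.1746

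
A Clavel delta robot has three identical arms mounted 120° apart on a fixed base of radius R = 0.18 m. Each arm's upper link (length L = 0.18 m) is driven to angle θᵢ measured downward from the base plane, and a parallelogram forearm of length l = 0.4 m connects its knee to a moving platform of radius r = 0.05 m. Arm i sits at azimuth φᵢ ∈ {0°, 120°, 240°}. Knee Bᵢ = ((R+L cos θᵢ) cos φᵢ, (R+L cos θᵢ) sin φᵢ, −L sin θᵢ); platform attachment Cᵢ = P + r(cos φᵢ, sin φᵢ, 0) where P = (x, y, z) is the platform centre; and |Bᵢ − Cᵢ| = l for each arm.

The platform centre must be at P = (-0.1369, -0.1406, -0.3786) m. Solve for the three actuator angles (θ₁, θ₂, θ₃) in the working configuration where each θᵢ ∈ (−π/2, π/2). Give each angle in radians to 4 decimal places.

φ1=0.0° → target in arm frame (-0.1369, -0.1406)
  e−x'=0.2669;  (l²−L²−(e−x')²−y'²−z²)/2L = -0.2965
  θ1 = atan2(B,A) + arccos(C/0.4632) = 1.3087
φ2=120.0° → target in arm frame (-0.0533, 0.1889)
  e−x'=0.1833;  (l²−L²−(e−x')²−y'²−z²)/2L = -0.2361
  γ=atan2(-0.3786,0.1833)=-1.1199;  ψ=arccos(-0.5614)=2.1668;  θ2=γ+ψ≈1.0470
rotate P by −φ3: (0.1902, -0.0483, -0.3786)
  e−x'=-0.0602;  (l²−L²−(e−x')²−y'²−z²)/2L = -0.0603
  √(A²+B²)=0.3834;  θ3 = -1.7285+1.7286 ≈ 0.0001

θ₁ = 1.3087, θ₂ = 1.0470, θ₃ = 0.0001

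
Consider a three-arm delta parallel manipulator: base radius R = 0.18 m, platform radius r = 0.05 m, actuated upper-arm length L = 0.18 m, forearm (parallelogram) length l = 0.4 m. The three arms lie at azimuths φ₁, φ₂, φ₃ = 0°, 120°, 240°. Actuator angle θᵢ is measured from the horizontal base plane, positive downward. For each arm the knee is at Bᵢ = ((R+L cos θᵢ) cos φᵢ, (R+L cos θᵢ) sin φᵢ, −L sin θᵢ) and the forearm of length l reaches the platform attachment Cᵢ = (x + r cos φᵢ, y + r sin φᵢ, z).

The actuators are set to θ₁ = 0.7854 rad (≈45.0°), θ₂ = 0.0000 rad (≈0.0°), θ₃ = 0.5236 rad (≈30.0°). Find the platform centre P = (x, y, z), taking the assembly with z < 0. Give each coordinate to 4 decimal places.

(-0.0791, 0.0626, -0.3344)

arm 1 at φ=0.0°: ρ1 = 0.2573;  S1 = (0.2573, 0.0000, -0.1273)
arm 2 at φ=120.0°: ρ2 = 0.3100;  S2 = (-0.1550, 0.2685, 0.0000)
arm 3 at φ=240.0°: ρ3 = 0.2859;  S3 = (-0.1429, -0.2476, -0.0900)
subtract pairs → two planes through P
plane₁₂: -0.8246x+0.5369y+0.2546z = 0.0137
Cramer: x(z) = -0.0129+0.1982z;  y(z) = 0.0058-0.1698z
sphere 1 gives Az²+Bz+C=0 with A=1.0681, B=0.1455, C=-0.0708;  B²−4AC=0.3236;  roots -0.3344, 0.1982;  negative root z = -0.3344
x = -0.0791, y = 0.0626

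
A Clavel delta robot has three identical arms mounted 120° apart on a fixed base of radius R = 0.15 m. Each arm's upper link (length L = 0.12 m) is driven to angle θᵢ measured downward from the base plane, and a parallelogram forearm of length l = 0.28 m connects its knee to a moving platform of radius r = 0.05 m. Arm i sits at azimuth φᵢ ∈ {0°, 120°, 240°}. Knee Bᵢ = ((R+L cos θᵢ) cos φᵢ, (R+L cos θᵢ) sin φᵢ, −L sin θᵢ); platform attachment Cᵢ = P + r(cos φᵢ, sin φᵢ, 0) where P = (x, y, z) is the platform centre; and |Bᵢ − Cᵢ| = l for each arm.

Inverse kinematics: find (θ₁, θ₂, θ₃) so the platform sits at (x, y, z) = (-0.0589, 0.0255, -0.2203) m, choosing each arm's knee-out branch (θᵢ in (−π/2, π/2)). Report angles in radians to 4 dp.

θ₁ = 0.7856, θ₂ = -0.0004, θ₃ = 0.3488

arm 1 (φ=0.0°): x'=-0.0589, y'=0.0255
  A cos θ + B sin θ = C:  0.1589·cos θ + -0.2203·sin θ = -0.0435
  √(A²+B²)=0.2716;  θ1 = -0.9459+1.7315 ≈ 0.7856
rotate P by −φ2: (0.0515, 0.0383, -0.2203)
  A=0.0485, B=-0.2203, C=(l²−L²−A²−y'²−z²)/(2L)=0.0486
  θ2 = atan2(B,A) + arccos(C/0.2256) = -0.0004
arm 3 (φ=240.0°): x'=0.0074, y'=-0.0638
  A cos θ + B sin θ = C:  0.0926·cos θ + -0.2203·sin θ = 0.0118
  θ3 = atan2(B,A) + arccos(C/0.2390) = 0.3488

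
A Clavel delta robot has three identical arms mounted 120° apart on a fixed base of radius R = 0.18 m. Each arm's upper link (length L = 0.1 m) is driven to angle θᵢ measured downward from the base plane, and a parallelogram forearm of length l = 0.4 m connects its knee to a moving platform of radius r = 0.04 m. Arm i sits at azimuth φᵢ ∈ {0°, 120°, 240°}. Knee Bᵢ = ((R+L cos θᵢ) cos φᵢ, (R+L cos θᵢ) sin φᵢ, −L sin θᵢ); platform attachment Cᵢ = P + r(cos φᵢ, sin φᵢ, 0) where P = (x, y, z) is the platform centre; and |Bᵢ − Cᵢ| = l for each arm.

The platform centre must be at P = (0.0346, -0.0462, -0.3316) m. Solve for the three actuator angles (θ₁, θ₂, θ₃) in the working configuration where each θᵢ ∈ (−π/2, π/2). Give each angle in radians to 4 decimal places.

θ₁ = -0.0875, θ₂ = 0.5230, θ₃ = -0.0002

φ1=0.0° → target in arm frame (0.0346, -0.0462)
  A=0.1054, B=-0.3316, C=(l²−L²−A²−y'²−z²)/(2L)=0.1340
  γ=atan2(-0.3316,0.1054)=-1.2630;  ψ=arccos(0.3851)=1.1755;  θ1=γ+ψ≈-0.0875
φ2=120.0° → target in arm frame (-0.0573, -0.0069)
  e−x'=0.1973;  (l²−L²−(e−x')²−y'²−z²)/2L = 0.0053
  θ2 = atan2(B,A) + arccos(C/0.3859) = 0.5230
φ3=240.0° → target in arm frame (0.0227, 0.0531)
  A=0.1173, B=-0.3316, C=(l²−L²−A²−y'²−z²)/(2L)=0.1173
  θ3 = atan2(B,A) + arccos(C/0.3517) = -0.0002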